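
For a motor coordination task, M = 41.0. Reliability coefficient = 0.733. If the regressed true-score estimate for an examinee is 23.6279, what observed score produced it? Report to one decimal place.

17.3

T̂ = ρX + (1 − ρ)μ  ⇒  X = (T̂ − (1 − ρ)μ) / ρ
X = (23.6279 − 0.267 × 41.0) / 0.733 = (23.6279 − 10.9470) / 0.733 = 12.6809 / 0.733 = 17.300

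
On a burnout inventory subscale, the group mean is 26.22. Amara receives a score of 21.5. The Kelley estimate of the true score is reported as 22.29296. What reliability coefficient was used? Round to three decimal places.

0.832

T̂ = ρX + (1 − ρ)μ  ⇒  T̂ − μ = ρ(X − μ)
ρ = (T̂ − μ)/(X − μ) = (22.29296 − 26.22) / (21.5 − 26.22) = -3.92704 / -4.72 = 0.83200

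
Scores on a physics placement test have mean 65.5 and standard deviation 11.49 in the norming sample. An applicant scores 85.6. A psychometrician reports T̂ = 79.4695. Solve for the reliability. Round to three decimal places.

0.695

T̂ = ρX + (1 − ρ)μ  ⇒  T̂ − μ = ρ(X − μ)
ρ = (T̂ − μ)/(X − μ) = (79.4695 − 65.5) / (85.6 − 65.5) = 13.9695 / 20.1 = 0.69500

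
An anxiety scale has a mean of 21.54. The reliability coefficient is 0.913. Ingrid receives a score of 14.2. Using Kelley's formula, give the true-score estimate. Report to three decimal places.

Kelley's formula gives T̂ = 0.913·14.2 + 0.087·21.54 = 12.9646 + 1.87398 = 14.8386.

14.839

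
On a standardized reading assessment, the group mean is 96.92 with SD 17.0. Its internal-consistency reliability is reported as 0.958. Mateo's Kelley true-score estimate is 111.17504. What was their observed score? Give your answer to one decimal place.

T̂ = ρX + (1 − ρ)μ  ⇒  X = (T̂ − (1 − ρ)μ) / ρ
X = (111.17504 − 0.042 × 96.92) / 0.958 = (111.17504 − 4.07064) / 0.958 = 107.10440 / 0.958 = 111.800

111.8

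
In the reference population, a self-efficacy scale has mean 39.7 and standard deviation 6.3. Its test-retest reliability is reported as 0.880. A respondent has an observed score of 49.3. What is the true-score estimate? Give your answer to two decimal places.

T̂ = ρX + (1 − ρ)μ
  = 0.880 × 49.3 + 0.120 × 39.7
  = 43.3840 + 4.7640
  = 48.148
  ≈ 48.15

48.15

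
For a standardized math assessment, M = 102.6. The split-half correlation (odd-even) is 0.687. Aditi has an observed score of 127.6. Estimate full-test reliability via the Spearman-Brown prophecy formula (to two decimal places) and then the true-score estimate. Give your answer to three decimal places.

Spearman-Brown: ρ = 2r/(1 + r) = 2(0.687)/(1 + 0.687) = 1.3740/1.687 = 0.8145 → 0.81
Kelley's formula gives T̂ = 0.81·127.6 + 0.19·102.6 = 103.356 + 19.494 = 122.8500.

122.850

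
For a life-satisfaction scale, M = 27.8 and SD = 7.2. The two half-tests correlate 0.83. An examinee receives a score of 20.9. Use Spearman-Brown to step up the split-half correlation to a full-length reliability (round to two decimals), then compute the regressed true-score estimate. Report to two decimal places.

21.52

Spearman-Brown: ρ = 2r/(1 + r) = 2(0.83)/(1 + 0.83) = 1.660/1.83 = 0.9071 → 0.91
Weight the observed score by reliability and the mean by (1 − reliability): T̂ = 0.91·20.9 + 0.09·27.8 = 19.019 + 2.502 = 21.521.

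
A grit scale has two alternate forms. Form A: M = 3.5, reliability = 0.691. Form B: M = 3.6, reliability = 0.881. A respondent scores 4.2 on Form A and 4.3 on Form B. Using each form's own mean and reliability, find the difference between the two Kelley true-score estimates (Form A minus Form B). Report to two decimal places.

T̂_A = 0.691(4.2) + 0.309(3.5) = 3.9837
T̂_B = 0.881(4.3) + 0.119(3.6) = 4.2167
T̂_A − T̂_B = -0.2330

-0.23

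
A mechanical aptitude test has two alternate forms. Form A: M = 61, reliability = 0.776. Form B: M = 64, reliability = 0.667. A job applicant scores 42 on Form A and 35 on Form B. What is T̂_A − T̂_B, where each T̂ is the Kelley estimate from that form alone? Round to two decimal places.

1.60

T̂_A = 0.776(42) + 0.224(61) = 46.2560
T̂_B = 0.667(35) + 0.333(64) = 44.6570
T̂_A − T̂_B = 1.5990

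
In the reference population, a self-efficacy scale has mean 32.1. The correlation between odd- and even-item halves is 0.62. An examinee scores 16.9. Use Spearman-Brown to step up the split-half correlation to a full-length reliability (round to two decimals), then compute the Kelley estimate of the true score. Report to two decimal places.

Spearman-Brown: ρ = 2r/(1 + r) = 2(0.62)/(1 + 0.62) = 1.240/1.62 = 0.7654 → 0.77
Regress the observed score toward the mean by the unreliability: T̂ = 0.77·16.9 + 0.23·32.1 = 13.013 + 7.383 = 20.396.

20.40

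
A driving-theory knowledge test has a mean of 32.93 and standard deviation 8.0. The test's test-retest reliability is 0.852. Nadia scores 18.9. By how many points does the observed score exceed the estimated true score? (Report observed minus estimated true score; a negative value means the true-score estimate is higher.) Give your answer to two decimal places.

-2.08

T̂ = ρX + (1 − ρ)μ
  = 0.852 × 18.9 + 0.148 × 32.93
  = 16.1028 + 4.87364
  = 20.9764
  ≈ 20.976
X − T̂ = 18.9 − 20.976 = -2.076 → -2.08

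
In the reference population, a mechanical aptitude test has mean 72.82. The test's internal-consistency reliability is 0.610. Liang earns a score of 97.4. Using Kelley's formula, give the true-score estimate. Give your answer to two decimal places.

T̂ = 0.610(97.4) + 0.390(72.82) = 59.4140 + 28.39980 = 87.814 → 87.81

87.81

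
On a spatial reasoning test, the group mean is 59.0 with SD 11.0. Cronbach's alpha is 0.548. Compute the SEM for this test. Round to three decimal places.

SEM = SD · √(1 − ρ) = 11.0 × √0.452 = 11.0 × 0.6723 = 7.3954

7.395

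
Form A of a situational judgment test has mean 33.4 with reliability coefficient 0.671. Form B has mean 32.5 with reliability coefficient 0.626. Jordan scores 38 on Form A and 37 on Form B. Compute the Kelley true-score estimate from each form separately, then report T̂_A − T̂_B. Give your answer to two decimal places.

T̂_A = 0.671(38) + 0.329(33.4) = 36.4866
T̂_B = 0.626(37) + 0.374(32.5) = 35.3170
T̂_A − T̂_B = 1.1696

1.17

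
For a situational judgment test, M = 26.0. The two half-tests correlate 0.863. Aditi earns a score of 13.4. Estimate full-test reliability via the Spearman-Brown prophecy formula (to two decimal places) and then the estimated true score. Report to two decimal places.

14.28

Spearman-Brown: ρ = 2r/(1 + r) = 2(0.863)/(1 + 0.863) = 1.7260/1.863 = 0.9265 → 0.93
T̂ = 0.93(13.4) + 0.07(26.0) = 12.462 + 1.820 = 14.282 → 14.28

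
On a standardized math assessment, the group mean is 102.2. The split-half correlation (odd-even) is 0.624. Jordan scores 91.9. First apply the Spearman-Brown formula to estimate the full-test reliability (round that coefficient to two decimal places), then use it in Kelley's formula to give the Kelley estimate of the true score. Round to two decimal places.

94.27

Spearman-Brown: ρ = 2r/(1 + r) = 2(0.624)/(1 + 0.624) = 1.2480/1.624 = 0.7685 → 0.77
Weight the observed score by reliability and the mean by (1 − reliability): T̂ = 0.77·91.9 + 0.23·102.2 = 70.763 + 23.506 = 94.269.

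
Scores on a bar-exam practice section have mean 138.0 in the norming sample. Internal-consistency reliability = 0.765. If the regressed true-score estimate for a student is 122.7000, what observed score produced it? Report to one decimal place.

118.0

T̂ = ρX + (1 − ρ)μ  ⇒  X = (T̂ − (1 − ρ)μ) / ρ
X = (122.7000 − 0.235 × 138.0) / 0.765 = (122.7000 − 32.4300) / 0.765 = 90.2700 / 0.765 = 118.000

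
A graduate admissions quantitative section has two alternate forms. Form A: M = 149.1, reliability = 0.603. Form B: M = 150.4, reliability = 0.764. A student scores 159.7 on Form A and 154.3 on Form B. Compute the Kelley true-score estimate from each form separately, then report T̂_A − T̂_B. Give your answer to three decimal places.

T̂_A = 0.603(159.7) + 0.397(149.1) = 155.49180
T̂_B = 0.764(154.3) + 0.236(150.4) = 153.37960
T̂_A − T̂_B = 2.11220

2.112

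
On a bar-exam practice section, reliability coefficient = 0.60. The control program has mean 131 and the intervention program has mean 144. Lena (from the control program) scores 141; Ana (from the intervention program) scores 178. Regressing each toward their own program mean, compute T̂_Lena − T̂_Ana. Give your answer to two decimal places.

-27.40

T̂_Lena = 0.60(141) + 0.40(131) = 137.0000
T̂_Ana = 0.60(178) + 0.40(144) = 164.4000
Difference = 137.0000 − 164.4000 = -27.4000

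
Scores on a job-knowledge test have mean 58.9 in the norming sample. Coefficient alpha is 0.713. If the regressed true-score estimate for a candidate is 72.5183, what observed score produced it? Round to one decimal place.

T̂ = ρX + (1 − ρ)μ  ⇒  X = (T̂ − (1 − ρ)μ) / ρ
X = (72.5183 − 0.287 × 58.9) / 0.713 = (72.5183 − 16.9043) / 0.713 = 55.6140 / 0.713 = 78.000

78.0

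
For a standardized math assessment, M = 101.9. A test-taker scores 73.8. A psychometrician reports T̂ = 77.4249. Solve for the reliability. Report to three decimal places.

T̂ = ρX + (1 − ρ)μ  ⇒  T̂ − μ = ρ(X − μ)
ρ = (T̂ − μ)/(X − μ) = (77.4249 − 101.9) / (73.8 − 101.9) = -24.4751 / -28.1 = 0.87100

0.871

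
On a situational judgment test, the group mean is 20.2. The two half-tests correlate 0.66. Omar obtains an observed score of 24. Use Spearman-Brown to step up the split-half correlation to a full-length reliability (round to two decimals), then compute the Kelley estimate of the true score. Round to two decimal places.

Spearman-Brown: ρ = 2r/(1 + r) = 2(0.66)/(1 + 0.66) = 1.320/1.66 = 0.7952 → 0.80
Regress the observed score toward the mean by the unreliability: T̂ = 0.80·24 + 0.20·20.2 = 19.20 + 4.040 = 23.240.

23.24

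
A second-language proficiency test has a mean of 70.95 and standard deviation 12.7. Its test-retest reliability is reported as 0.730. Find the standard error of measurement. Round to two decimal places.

6.60

SEM = SD · √(1 − ρ) = 12.7 × √0.270 = 12.7 × 0.5196 = 6.599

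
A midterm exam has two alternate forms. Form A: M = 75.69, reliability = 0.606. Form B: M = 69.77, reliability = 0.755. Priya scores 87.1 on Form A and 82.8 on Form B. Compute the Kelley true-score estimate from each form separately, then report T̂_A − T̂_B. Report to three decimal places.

T̂_A = 0.606(87.1) + 0.394(75.69) = 82.60446
T̂_B = 0.755(82.8) + 0.245(69.77) = 79.60765
T̂_A − T̂_B = 2.99681

2.997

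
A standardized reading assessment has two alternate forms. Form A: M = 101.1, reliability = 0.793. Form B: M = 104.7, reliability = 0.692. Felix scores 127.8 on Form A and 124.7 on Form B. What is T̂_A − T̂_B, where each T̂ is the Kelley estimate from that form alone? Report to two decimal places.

T̂_A = 0.793(127.8) + 0.207(101.1) = 122.2731
T̂_B = 0.692(124.7) + 0.308(104.7) = 118.5400
T̂_A − T̂_B = 3.7331

3.73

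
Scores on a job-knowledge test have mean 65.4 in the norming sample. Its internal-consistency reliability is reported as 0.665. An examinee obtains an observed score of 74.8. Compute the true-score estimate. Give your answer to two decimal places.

71.65

T̂ = ρX + (1 − ρ)μ
  = 0.665 × 74.8 + 0.335 × 65.4
  = 49.7420 + 21.9090
  = 71.651
  ≈ 71.65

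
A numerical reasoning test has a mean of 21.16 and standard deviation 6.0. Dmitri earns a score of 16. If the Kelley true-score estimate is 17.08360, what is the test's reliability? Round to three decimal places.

T̂ = ρX + (1 − ρ)μ  ⇒  T̂ − μ = ρ(X − μ)
ρ = (T̂ − μ)/(X − μ) = (17.08360 − 21.16) / (16 − 21.16) = -4.07640 / -5.16 = 0.79000

0.790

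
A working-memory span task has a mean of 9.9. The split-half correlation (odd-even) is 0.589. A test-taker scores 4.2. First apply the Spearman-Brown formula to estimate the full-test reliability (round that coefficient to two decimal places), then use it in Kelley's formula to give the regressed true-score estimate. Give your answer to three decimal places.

Spearman-Brown: ρ = 2r/(1 + r) = 2(0.589)/(1 + 0.589) = 1.1780/1.589 = 0.7413 → 0.74
T̂ = 0.74(4.2) + 0.26(9.9) = 3.108 + 2.574 = 5.6820 → 5.682

5.682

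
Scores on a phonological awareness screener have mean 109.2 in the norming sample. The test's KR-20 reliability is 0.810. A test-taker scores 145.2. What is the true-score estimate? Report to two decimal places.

T̂ = 0.810(145.2) + 0.190(109.2) = 117.6120 + 20.7480 = 138.360 → 138.36

138.36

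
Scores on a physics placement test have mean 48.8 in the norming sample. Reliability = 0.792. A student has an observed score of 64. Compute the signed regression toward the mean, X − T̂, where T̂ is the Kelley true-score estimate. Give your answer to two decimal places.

3.16

T̂ = 0.792(64) + 0.208(48.8) = 50.688 + 10.1504 = 60.8384 → 60.838
X − T̂ = 64 − 60.838 = 3.162 → 3.16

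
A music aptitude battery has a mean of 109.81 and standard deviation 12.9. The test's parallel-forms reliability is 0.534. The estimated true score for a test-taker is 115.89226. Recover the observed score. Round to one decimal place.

121.2

T̂ = ρX + (1 − ρ)μ  ⇒  X = (T̂ − (1 − ρ)μ) / ρ
X = (115.89226 − 0.466 × 109.81) / 0.534 = (115.89226 − 51.17146) / 0.534 = 64.72080 / 0.534 = 121.200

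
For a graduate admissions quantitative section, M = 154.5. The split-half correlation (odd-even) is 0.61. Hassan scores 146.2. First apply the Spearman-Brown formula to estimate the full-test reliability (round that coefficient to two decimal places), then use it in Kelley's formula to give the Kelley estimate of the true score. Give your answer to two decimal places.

Spearman-Brown: ρ = 2r/(1 + r) = 2(0.61)/(1 + 0.61) = 1.220/1.61 = 0.7578 → 0.76
T̂ = ρX + (1 − ρ)μ
  = 0.76 × 146.2 + 0.24 × 154.5
  = 111.112 + 37.080
  = 148.192
  ≈ 148.19

148.19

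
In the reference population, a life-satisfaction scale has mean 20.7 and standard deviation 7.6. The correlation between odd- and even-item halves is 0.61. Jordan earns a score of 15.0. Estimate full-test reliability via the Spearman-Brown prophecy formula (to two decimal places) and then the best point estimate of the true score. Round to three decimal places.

16.368

Spearman-Brown: ρ = 2r/(1 + r) = 2(0.61)/(1 + 0.61) = 1.220/1.61 = 0.7578 → 0.76
T̂ = 0.76(15.0) + 0.24(20.7) = 11.400 + 4.968 = 16.3680 → 16.368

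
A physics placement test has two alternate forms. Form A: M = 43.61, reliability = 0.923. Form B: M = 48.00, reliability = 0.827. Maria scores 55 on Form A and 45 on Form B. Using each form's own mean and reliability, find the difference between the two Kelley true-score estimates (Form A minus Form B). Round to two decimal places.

8.60

T̂_A = 0.923(55) + 0.077(43.61) = 54.1230
T̂_B = 0.827(45) + 0.173(48.00) = 45.5190
T̂_A − T̂_B = 8.6040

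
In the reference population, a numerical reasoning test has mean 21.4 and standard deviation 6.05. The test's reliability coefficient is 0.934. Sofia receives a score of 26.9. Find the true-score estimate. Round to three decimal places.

Weight the observed score by reliability and the mean by (1 − reliability): T̂ = 0.934·26.9 + 0.066·21.4 = 25.1246 + 1.4124 = 26.5370.

26.537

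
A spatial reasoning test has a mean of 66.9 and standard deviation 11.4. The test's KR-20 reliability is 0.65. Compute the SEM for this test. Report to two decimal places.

6.74

SEM = SD · √(1 − ρ) = 11.4 × √0.35 = 11.4 × 0.5916 = 6.744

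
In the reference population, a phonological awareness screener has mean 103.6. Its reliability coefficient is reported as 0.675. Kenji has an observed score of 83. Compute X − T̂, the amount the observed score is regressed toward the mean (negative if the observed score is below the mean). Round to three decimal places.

T̂ = 0.675(83) + 0.325(103.6) = 56.025 + 33.6700 = 89.69500 → 89.6950
X − T̂ = 83 − 89.6950 = -6.6950 → -6.695

-6.695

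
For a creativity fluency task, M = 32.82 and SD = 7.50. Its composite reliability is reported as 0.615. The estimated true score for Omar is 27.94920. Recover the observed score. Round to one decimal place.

24.9

T̂ = ρX + (1 − ρ)μ  ⇒  X = (T̂ − (1 − ρ)μ) / ρ
X = (27.94920 − 0.385 × 32.82) / 0.615 = (27.94920 − 12.63570) / 0.615 = 15.31350 / 0.615 = 24.900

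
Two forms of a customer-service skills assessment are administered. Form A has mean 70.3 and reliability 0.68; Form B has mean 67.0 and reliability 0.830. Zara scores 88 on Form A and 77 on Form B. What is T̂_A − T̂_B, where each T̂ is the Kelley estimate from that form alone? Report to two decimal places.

7.04

T̂_A = 0.68(88) + 0.32(70.3) = 82.3360
T̂_B = 0.830(77) + 0.170(67.0) = 75.3000
T̂_A − T̂_B = 7.0360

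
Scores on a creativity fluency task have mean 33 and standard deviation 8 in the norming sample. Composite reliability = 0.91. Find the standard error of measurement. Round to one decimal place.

SEM = SD · √(1 − ρ) = 8 × √0.09 = 8 × 0.3000 = 2.400

2.4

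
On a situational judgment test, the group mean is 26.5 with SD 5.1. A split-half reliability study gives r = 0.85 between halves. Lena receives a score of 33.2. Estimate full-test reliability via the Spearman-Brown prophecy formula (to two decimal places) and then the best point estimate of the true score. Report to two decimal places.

32.66

Spearman-Brown: ρ = 2r/(1 + r) = 2(0.85)/(1 + 0.85) = 1.700/1.85 = 0.9189 → 0.92
T̂ = 0.92(33.2) + 0.08(26.5) = 30.544 + 2.120 = 32.664 → 32.66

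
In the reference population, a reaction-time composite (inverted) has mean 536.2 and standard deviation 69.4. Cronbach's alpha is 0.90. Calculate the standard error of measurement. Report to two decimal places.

SEM = SD · √(1 − ρ) = 69.4 × √0.10 = 69.4 × 0.3162 = 21.946

21.95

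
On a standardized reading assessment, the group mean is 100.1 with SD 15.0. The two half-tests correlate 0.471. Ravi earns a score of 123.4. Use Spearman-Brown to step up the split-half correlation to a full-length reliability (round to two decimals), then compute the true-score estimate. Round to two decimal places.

115.01

Spearman-Brown: ρ = 2r/(1 + r) = 2(0.471)/(1 + 0.471) = 0.9420/1.471 = 0.6404 → 0.64
T̂ = ρX + (1 − ρ)μ
  = 0.64 × 123.4 + 0.36 × 100.1
  = 78.976 + 36.036
  = 115.012
  ≈ 115.01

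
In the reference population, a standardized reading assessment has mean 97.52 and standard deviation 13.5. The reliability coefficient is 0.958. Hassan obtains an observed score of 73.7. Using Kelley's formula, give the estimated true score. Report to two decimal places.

74.70

Kelley's formula gives T̂ = 0.958·73.7 + 0.042·97.52 = 70.6046 + 4.09584 = 74.700.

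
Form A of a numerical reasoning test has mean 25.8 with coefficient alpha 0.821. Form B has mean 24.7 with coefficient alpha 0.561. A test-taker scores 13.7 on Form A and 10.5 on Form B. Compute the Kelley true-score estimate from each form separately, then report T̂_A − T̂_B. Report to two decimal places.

-0.87

T̂_A = 0.821(13.7) + 0.179(25.8) = 15.8659
T̂_B = 0.561(10.5) + 0.439(24.7) = 16.7338
T̂_A − T̂_B = -0.8679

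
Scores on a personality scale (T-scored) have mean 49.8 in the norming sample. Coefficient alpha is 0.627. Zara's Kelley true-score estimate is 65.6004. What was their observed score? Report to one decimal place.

75.0

T̂ = ρX + (1 − ρ)μ  ⇒  X = (T̂ − (1 − ρ)μ) / ρ
X = (65.6004 − 0.373 × 49.8) / 0.627 = (65.6004 − 18.5754) / 0.627 = 47.0250 / 0.627 = 75.000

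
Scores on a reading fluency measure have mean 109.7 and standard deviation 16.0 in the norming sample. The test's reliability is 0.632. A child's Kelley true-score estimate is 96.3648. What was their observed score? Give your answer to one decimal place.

T̂ = ρX + (1 − ρ)μ  ⇒  X = (T̂ − (1 − ρ)μ) / ρ
X = (96.3648 − 0.368 × 109.7) / 0.632 = (96.3648 − 40.3696) / 0.632 = 55.9952 / 0.632 = 88.600

88.6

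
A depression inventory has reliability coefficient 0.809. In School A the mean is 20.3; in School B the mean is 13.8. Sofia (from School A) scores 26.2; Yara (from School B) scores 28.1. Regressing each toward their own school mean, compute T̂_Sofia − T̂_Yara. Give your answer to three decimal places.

-0.296

T̂_Sofia = 0.809(26.2) + 0.191(20.3) = 25.07310
T̂_Yara = 0.809(28.1) + 0.191(13.8) = 25.36870
Difference = 25.07310 − 25.36870 = -0.29560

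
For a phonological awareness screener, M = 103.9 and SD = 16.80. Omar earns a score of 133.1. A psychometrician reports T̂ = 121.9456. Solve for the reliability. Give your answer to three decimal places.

0.618

T̂ = ρX + (1 − ρ)μ  ⇒  T̂ − μ = ρ(X − μ)
ρ = (T̂ − μ)/(X − μ) = (121.9456 − 103.9) / (133.1 − 103.9) = 18.0456 / 29.2 = 0.61800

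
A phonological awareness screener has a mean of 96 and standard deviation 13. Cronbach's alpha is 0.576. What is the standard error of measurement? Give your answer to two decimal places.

8.46

SEM = SD · √(1 − ρ) = 13 × √0.424 = 13 × 0.6512 = 8.465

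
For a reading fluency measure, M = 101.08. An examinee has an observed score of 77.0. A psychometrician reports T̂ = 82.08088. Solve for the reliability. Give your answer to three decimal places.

0.789

T̂ = ρX + (1 − ρ)μ  ⇒  T̂ − μ = ρ(X − μ)
ρ = (T̂ − μ)/(X − μ) = (82.08088 − 101.08) / (77.0 − 101.08) = -18.99912 / -24.08 = 0.78900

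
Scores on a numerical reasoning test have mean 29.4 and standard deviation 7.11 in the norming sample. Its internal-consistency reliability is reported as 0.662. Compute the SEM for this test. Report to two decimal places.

4.13

SEM = SD · √(1 − ρ) = 7.11 × √0.338 = 7.11 × 0.5814 = 4.134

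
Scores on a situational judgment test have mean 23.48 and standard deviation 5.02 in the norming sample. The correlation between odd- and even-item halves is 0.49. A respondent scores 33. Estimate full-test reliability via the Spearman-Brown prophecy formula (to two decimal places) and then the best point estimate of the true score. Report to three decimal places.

Spearman-Brown: ρ = 2r/(1 + r) = 2(0.49)/(1 + 0.49) = 0.980/1.49 = 0.6577 → 0.66
T̂ = 0.66(33) + 0.34(23.48) = 21.78 + 7.9832 = 29.7632 → 29.763

29.763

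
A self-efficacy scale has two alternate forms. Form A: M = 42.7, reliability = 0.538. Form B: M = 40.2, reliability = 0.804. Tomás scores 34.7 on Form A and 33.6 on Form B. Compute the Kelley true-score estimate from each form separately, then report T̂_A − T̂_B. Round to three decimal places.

T̂_A = 0.538(34.7) + 0.462(42.7) = 38.39600
T̂_B = 0.804(33.6) + 0.196(40.2) = 34.89360
T̂_A − T̂_B = 3.50240

3.502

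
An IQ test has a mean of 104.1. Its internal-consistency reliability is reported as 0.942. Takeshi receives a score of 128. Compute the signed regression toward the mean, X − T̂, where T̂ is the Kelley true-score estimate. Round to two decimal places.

T̂ = ρX + (1 − ρ)μ
  = 0.942 × 128 + 0.058 × 104.1
  = 120.576 + 6.0378
  = 126.6138
  ≈ 126.614
X − T̂ = 128 − 126.614 = 1.386 → 1.39

1.39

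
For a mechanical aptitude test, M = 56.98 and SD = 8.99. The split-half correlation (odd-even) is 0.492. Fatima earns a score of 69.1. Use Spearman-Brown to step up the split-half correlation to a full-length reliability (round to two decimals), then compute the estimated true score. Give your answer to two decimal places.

Spearman-Brown: ρ = 2r/(1 + r) = 2(0.492)/(1 + 0.492) = 0.9840/1.492 = 0.6595 → 0.66
T̂ = ρX + (1 − ρ)μ
  = 0.66 × 69.1 + 0.34 × 56.98
  = 45.606 + 19.3732
  = 64.979
  ≈ 64.98

64.98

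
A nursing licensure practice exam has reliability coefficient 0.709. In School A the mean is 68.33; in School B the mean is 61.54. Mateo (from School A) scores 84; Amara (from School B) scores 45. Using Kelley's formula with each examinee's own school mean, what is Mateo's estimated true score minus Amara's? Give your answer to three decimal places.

29.627

T̂_Mateo = 0.709(84) + 0.291(68.33) = 79.44003
T̂_Amara = 0.709(45) + 0.291(61.54) = 49.81314
Difference = 79.44003 − 49.81314 = 29.62689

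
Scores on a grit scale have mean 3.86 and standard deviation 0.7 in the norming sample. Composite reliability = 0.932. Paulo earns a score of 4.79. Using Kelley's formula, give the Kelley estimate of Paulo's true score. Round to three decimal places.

4.727

T̂ = 0.932(4.79) + 0.068(3.86) = 4.46428 + 0.26248 = 4.7268 → 4.727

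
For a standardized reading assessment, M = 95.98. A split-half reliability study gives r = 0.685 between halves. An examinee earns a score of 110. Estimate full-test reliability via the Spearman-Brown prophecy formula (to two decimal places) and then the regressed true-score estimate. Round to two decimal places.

Spearman-Brown: ρ = 2r/(1 + r) = 2(0.685)/(1 + 0.685) = 1.3700/1.685 = 0.8131 → 0.81
Regress the observed score toward the mean by the unreliability: T̂ = 0.81·110 + 0.19·95.98 = 89.10 + 18.2362 = 107.336.

107.34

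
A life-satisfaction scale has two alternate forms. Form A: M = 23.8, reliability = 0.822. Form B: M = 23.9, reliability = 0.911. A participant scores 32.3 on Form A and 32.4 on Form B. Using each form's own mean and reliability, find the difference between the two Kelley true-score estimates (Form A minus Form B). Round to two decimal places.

T̂_A = 0.822(32.3) + 0.178(23.8) = 30.7870
T̂_B = 0.911(32.4) + 0.089(23.9) = 31.6435
T̂_A − T̂_B = -0.8565

-0.86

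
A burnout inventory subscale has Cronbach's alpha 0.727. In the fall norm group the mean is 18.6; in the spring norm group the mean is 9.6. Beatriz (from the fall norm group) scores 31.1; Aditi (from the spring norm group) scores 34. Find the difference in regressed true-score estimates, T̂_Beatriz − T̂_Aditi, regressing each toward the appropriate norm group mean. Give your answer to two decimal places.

T̂_Beatriz = 0.727(31.1) + 0.273(18.6) = 27.6875
T̂_Aditi = 0.727(34) + 0.273(9.6) = 27.3388
Difference = 27.6875 − 27.3388 = 0.3487

0.35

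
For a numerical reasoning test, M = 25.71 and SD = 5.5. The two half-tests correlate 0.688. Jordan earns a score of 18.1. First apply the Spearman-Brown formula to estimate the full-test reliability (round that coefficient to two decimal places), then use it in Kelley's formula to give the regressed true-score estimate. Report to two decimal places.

Spearman-Brown: ρ = 2r/(1 + r) = 2(0.688)/(1 + 0.688) = 1.3760/1.688 = 0.8152 → 0.82
T̂ = ρX + (1 − ρ)μ
  = 0.82 × 18.1 + 0.18 × 25.71
  = 14.842 + 4.6278
  = 19.470
  ≈ 19.47

19.47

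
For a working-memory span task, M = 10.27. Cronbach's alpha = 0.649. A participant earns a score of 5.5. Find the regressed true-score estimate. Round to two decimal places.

Kelley's formula gives T̂ = 0.649·5.5 + 0.351·10.27 = 3.5695 + 3.60477 = 7.174.

7.17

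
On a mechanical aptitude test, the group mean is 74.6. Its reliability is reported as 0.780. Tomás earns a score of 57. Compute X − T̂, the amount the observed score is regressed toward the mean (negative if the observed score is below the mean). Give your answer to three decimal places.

-3.872

Kelley's formula gives T̂ = 0.780·57 + 0.220·74.6 = 44.460 + 16.4120 = 60.87200.
X − T̂ = 57 − 60.8720 = -3.8720 → -3.872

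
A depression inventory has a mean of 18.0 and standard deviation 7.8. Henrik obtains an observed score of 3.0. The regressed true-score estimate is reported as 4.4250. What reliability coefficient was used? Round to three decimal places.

T̂ = ρX + (1 − ρ)μ  ⇒  T̂ − μ = ρ(X − μ)
ρ = (T̂ − μ)/(X − μ) = (4.4250 − 18.0) / (3.0 − 18.0) = -13.5750 / -15.0 = 0.90500

0.905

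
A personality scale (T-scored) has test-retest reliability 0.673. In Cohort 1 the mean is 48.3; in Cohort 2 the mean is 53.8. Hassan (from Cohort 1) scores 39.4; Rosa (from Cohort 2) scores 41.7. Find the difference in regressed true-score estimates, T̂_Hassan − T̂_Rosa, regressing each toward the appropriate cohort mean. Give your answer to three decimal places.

T̂_Hassan = 0.673(39.4) + 0.327(48.3) = 42.31030
T̂_Rosa = 0.673(41.7) + 0.327(53.8) = 45.65670
Difference = 42.31030 − 45.65670 = -3.34640

-3.346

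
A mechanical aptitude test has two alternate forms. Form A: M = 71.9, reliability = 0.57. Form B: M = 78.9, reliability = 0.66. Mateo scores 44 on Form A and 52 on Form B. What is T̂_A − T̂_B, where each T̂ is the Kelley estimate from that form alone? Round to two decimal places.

T̂_A = 0.57(44) + 0.43(71.9) = 55.9970
T̂_B = 0.66(52) + 0.34(78.9) = 61.1460
T̂_A − T̂_B = -5.1490

-5.15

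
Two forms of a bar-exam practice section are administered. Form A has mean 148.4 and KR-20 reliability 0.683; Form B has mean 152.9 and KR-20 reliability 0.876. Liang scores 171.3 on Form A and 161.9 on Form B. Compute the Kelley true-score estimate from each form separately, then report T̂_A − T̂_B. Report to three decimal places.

3.257

T̂_A = 0.683(171.3) + 0.317(148.4) = 164.04070
T̂_B = 0.876(161.9) + 0.124(152.9) = 160.78400
T̂_A − T̂_B = 3.25670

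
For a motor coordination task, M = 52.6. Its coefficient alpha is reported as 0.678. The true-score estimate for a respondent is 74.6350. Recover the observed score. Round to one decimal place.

85.1

T̂ = ρX + (1 − ρ)μ  ⇒  X = (T̂ − (1 − ρ)μ) / ρ
X = (74.6350 − 0.322 × 52.6) / 0.678 = (74.6350 − 16.9372) / 0.678 = 57.6978 / 0.678 = 85.100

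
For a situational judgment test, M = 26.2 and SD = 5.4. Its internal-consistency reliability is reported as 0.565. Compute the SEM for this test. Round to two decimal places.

3.56

SEM = SD · √(1 − ρ) = 5.4 × √0.435 = 5.4 × 0.6595 = 3.562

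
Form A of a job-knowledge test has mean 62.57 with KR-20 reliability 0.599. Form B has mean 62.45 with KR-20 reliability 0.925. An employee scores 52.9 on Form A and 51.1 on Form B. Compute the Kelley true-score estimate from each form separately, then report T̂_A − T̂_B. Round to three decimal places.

4.826

T̂_A = 0.599(52.9) + 0.401(62.57) = 56.77767
T̂_B = 0.925(51.1) + 0.075(62.45) = 51.95125
T̂_A − T̂_B = 4.82642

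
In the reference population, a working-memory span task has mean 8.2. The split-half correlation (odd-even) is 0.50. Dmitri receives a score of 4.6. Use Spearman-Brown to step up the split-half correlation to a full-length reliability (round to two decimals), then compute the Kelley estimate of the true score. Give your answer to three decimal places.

Spearman-Brown: ρ = 2r/(1 + r) = 2(0.50)/(1 + 0.50) = 1.000/1.50 = 0.6667 → 0.67
Regress the observed score toward the mean by the unreliability: T̂ = 0.67·4.6 + 0.33·8.2 = 3.082 + 2.706 = 5.7880.

5.788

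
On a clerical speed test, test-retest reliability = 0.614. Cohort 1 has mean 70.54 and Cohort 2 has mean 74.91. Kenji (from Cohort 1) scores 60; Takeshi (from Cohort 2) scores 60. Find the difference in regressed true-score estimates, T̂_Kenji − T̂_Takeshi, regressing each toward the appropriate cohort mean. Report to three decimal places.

T̂_Kenji = 0.614(60) + 0.386(70.54) = 64.06844
T̂_Takeshi = 0.614(60) + 0.386(74.91) = 65.75526
Difference = 64.06844 − 65.75526 = -1.68682

-1.687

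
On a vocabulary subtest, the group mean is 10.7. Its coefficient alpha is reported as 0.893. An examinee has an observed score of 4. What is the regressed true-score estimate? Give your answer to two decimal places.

T̂ = 0.893(4) + 0.107(10.7) = 3.572 + 1.1449 = 4.717 → 4.72

4.72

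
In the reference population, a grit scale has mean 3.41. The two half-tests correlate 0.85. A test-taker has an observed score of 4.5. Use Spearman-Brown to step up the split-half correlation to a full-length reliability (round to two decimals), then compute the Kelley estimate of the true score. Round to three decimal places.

4.413

Spearman-Brown: ρ = 2r/(1 + r) = 2(0.85)/(1 + 0.85) = 1.700/1.85 = 0.9189 → 0.92
Regress the observed score toward the mean by the unreliability: T̂ = 0.92·4.5 + 0.08·3.41 = 4.140 + 0.2728 = 4.4128.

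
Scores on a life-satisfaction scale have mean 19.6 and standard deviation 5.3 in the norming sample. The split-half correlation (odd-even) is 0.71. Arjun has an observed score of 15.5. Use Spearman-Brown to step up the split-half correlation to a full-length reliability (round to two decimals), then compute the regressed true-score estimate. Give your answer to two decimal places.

16.20

Spearman-Brown: ρ = 2r/(1 + r) = 2(0.71)/(1 + 0.71) = 1.420/1.71 = 0.8304 → 0.83
T̂ = ρX + (1 − ρ)μ
  = 0.83 × 15.5 + 0.17 × 19.6
  = 12.865 + 3.332
  = 16.197
  ≈ 16.20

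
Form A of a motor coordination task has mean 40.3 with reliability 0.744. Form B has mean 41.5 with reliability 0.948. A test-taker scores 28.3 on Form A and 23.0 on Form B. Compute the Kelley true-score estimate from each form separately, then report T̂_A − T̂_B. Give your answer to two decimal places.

7.41

T̂_A = 0.744(28.3) + 0.256(40.3) = 31.3720
T̂_B = 0.948(23.0) + 0.052(41.5) = 23.9620
T̂_A − T̂_B = 7.4100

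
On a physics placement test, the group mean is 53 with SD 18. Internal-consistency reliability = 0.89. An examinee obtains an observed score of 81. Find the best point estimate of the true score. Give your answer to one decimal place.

T̂ = 0.89(81) + 0.11(53) = 72.09 + 5.83 = 77.92 → 77.9

77.9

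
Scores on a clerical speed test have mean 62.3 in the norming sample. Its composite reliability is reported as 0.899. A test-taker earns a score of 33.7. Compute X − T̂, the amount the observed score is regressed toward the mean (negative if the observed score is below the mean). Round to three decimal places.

T̂ = ρX + (1 − ρ)μ
  = 0.899 × 33.7 + 0.101 × 62.3
  = 30.2963 + 6.2923
  = 36.58860
  ≈ 36.5886
X − T̂ = 33.7 − 36.5886 = -2.8886 → -2.889

-2.889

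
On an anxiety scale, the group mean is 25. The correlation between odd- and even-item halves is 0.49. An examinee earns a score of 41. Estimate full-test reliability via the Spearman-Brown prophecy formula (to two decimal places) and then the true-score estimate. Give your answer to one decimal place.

Spearman-Brown: ρ = 2r/(1 + r) = 2(0.49)/(1 + 0.49) = 0.980/1.49 = 0.6577 → 0.66
T̂ = ρX + (1 − ρ)μ
  = 0.66 × 41 + 0.34 × 25
  = 27.06 + 8.50
  = 35.56
  ≈ 35.6

35.6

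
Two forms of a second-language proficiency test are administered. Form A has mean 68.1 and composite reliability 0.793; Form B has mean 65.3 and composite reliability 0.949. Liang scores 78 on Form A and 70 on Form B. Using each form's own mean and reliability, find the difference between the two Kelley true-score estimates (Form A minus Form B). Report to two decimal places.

6.19

T̂_A = 0.793(78) + 0.207(68.1) = 75.9507
T̂_B = 0.949(70) + 0.051(65.3) = 69.7603
T̂_A − T̂_B = 6.1904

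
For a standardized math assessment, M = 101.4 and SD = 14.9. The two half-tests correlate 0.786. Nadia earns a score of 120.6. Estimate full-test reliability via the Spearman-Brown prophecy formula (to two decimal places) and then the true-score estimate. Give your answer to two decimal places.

118.30

Spearman-Brown: ρ = 2r/(1 + r) = 2(0.786)/(1 + 0.786) = 1.5720/1.786 = 0.8802 → 0.88
T̂ = ρX + (1 − ρ)μ
  = 0.88 × 120.6 + 0.12 × 101.4
  = 106.128 + 12.168
  = 118.296
  ≈ 118.30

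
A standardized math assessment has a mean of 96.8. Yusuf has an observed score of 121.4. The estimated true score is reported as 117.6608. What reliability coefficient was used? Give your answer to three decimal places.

T̂ = ρX + (1 − ρ)μ  ⇒  T̂ − μ = ρ(X − μ)
ρ = (T̂ − μ)/(X − μ) = (117.6608 − 96.8) / (121.4 − 96.8) = 20.8608 / 24.6 = 0.84800

0.848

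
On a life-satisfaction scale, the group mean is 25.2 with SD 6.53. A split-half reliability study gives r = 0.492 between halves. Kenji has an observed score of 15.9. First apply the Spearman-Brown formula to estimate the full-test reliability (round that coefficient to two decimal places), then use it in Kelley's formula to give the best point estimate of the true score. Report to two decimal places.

19.06

Spearman-Brown: ρ = 2r/(1 + r) = 2(0.492)/(1 + 0.492) = 0.9840/1.492 = 0.6595 → 0.66
T̂ = 0.66(15.9) + 0.34(25.2) = 10.494 + 8.568 = 19.062 → 19.06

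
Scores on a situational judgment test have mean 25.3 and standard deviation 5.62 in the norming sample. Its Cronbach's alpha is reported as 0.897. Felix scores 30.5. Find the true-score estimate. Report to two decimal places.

29.96

Kelley's formula gives T̂ = 0.897·30.5 + 0.103·25.3 = 27.3585 + 2.6059 = 29.964.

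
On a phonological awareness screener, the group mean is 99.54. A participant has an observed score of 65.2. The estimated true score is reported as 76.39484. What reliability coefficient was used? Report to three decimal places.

T̂ = ρX + (1 − ρ)μ  ⇒  T̂ − μ = ρ(X − μ)
ρ = (T̂ − μ)/(X − μ) = (76.39484 − 99.54) / (65.2 − 99.54) = -23.14516 / -34.34 = 0.67400

0.674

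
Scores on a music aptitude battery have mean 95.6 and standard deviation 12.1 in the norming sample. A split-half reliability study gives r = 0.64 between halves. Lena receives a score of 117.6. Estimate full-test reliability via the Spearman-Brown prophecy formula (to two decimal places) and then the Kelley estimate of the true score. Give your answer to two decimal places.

Spearman-Brown: ρ = 2r/(1 + r) = 2(0.64)/(1 + 0.64) = 1.280/1.64 = 0.7805 → 0.78
T̂ = 0.78(117.6) + 0.22(95.6) = 91.728 + 21.032 = 112.760 → 112.76

112.76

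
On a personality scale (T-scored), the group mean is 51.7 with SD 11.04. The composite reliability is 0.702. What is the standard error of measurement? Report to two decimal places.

6.03

SEM = SD · √(1 − ρ) = 11.04 × √0.298 = 11.04 × 0.5459 = 6.027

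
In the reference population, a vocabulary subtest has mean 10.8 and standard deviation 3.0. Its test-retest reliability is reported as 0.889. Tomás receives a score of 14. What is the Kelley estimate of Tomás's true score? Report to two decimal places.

T̂ = ρX + (1 − ρ)μ
  = 0.889 × 14 + 0.111 × 10.8
  = 12.446 + 1.1988
  = 13.645
  ≈ 13.64

13.64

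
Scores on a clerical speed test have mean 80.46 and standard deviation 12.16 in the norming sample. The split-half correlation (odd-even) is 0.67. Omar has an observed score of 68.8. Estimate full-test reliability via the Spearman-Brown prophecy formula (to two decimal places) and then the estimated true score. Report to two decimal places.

Spearman-Brown: ρ = 2r/(1 + r) = 2(0.67)/(1 + 0.67) = 1.340/1.67 = 0.8024 → 0.80
Kelley's formula gives T̂ = 0.80·68.8 + 0.20·80.46 = 55.040 + 16.0920 = 71.132.

71.13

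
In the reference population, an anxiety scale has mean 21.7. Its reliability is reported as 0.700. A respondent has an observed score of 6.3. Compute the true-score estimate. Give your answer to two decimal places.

T̂ = ρX + (1 − ρ)μ
  = 0.700 × 6.3 + 0.300 × 21.7
  = 4.4100 + 6.5100
  = 10.920
  ≈ 10.92

10.92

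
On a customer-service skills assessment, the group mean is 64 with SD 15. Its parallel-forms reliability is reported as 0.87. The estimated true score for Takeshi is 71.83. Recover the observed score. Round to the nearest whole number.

73

T̂ = ρX + (1 − ρ)μ  ⇒  X = (T̂ − (1 − ρ)μ) / ρ
X = (71.83 − 0.13 × 64) / 0.87 = (71.83 − 8.32) / 0.87 = 63.51 / 0.87 = 73.00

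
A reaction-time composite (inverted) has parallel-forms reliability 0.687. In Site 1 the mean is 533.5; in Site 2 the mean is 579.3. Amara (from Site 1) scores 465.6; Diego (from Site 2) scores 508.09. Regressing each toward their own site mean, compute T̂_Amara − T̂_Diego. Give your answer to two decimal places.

-43.53

T̂_Amara = 0.687(465.6) + 0.313(533.5) = 486.8527
T̂_Diego = 0.687(508.09) + 0.313(579.3) = 530.3787
Difference = 486.8527 − 530.3787 = -43.5260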